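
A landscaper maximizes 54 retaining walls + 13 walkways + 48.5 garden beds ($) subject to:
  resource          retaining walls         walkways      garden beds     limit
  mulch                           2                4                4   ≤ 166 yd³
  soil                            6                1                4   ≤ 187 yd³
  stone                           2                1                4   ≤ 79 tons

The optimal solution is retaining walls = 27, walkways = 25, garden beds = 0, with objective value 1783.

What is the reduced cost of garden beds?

Binding: soil and stone. Non-binding: mulch (12 unused).
By complementary slackness, y = 0 for the non-binding constraint.
From A_Bᵀ y = c: 6·y_soil + 2·y_stone = 54; 1·y_soil + 1·y_stone = 13.
Solving: y_soil = 7, y_stone = 6.
Reduced cost of garden beds: c₃ − yᵀa₃ = 48.5 − (7·4 + 6·4) = 48.5 − 52 = -3.5.

-3.5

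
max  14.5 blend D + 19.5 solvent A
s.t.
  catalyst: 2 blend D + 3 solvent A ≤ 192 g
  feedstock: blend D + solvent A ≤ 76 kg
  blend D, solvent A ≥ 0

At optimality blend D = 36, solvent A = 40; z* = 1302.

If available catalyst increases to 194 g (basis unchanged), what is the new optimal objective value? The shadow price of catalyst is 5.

1312

Δb = 2, so new z* = 1302 + (5)·(2) = 1302 + 10 = 1312.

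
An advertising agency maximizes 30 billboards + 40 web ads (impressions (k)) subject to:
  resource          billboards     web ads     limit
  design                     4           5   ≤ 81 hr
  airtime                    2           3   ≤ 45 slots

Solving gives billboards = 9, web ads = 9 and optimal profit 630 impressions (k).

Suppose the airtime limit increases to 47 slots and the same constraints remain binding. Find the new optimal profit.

At the optimum: design uses 81 of 81 (binding); airtime uses 45 of 45 (binding).
Dual feasibility on the basic columns requires 4·y_design + 2·y_airtime = 30, 5·y_design + 3·y_airtime = 40.
This yields shadow prices y_design = 5, y_airtime = 5.
Δz = y_airtime·Δb = 5 × (2) = 10, so new z* = 630 + 10 = 640.

640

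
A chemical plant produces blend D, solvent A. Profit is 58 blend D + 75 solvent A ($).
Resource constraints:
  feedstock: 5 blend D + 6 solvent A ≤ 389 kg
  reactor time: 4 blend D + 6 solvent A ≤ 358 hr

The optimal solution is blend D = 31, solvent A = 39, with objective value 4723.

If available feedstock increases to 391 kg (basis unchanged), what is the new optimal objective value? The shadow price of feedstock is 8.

4739

Δb = 2, so new z* = 4723 + (8)·(2) = 4723 + 16 = 4739.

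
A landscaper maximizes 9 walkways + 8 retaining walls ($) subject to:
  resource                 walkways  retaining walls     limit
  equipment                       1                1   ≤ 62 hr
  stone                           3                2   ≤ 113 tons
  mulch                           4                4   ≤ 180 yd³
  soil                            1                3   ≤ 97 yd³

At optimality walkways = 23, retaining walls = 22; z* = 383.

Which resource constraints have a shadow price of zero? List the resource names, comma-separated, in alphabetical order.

equipment, soil

equipment: 45/62 (slack 17)
stone: 113/113 (binding)
mulch: 180/180 (binding)
soil: 89/97 (slack 8)
By complementary slackness, a constraint with positive slack has shadow price 0 → equipment, soil.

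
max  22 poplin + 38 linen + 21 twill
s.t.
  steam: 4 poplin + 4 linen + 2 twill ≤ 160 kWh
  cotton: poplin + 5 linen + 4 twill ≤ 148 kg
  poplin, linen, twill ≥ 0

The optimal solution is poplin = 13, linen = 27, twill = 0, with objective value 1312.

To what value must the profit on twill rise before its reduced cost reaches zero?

Check each constraint at x*: steam 160/160 (tight); cotton 148/148 (tight).
Dual feasibility on the basic columns requires 4·y_steam + 1·y_cotton = 22, 4·y_steam + 5·y_cotton = 38.
This yields shadow prices y_steam = 4.5, y_cotton = 4.
twill enters the basis when its profit ≥ yᵀa₃ = 4.5·2 + 4·4 = 25.

25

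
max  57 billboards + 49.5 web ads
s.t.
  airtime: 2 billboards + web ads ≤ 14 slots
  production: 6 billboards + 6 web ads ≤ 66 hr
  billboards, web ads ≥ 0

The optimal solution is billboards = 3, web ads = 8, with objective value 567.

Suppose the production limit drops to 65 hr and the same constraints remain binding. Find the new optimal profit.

560

Both airtime and production are binding at x*.
The binding rows give the dual system: 2·y_airtime + 6·y_production = 57 and 1·y_airtime + 6·y_production = 49.5.
Solving: y_airtime = 7.5, y_production = 7.
Δz = y_production·Δb = 7 × (-1) = -7, so new z* = 567 − 7 = 560.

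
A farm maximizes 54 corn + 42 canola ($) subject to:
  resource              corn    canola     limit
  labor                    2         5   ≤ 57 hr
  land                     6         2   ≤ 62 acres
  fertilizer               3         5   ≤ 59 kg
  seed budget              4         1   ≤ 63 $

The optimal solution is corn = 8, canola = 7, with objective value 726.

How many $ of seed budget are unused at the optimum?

24

seed budget used = 4·8 + 1·7 = 39; slack = 63 − 39 = 24.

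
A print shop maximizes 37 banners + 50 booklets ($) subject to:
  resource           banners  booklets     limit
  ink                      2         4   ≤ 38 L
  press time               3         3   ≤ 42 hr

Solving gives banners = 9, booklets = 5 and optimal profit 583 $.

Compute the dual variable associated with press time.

8

Both ink and press time are binding at x*.
Dual feasibility on the basic columns requires 2·y_ink + 3·y_press time = 37, 4·y_ink + 3·y_press time = 50.
→ y_ink = 6.5 and y_press time = 8.
Shadow price of press time = 8.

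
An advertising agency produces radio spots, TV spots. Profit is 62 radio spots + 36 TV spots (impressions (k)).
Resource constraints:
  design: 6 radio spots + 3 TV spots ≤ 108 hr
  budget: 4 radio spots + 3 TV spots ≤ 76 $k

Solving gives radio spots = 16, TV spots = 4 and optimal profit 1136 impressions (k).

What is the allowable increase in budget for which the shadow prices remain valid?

Binding constraints: design, budget. The basis is B = [[6,3],[4,3]] with det 6.
Per unit increase in budget, x* moves by d = (-0.5, 1).
The basis stays optimal until radio spots reaches 0; allowable increase = 32 $k.

32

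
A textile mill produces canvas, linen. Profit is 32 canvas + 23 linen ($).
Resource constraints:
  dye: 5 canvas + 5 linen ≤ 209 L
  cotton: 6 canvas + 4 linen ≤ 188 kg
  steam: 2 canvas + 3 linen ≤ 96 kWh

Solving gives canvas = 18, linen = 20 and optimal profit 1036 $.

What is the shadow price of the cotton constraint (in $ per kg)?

5

At the optimum: dye uses 190 of 209 (slack = 19); cotton uses 188 of 188 (binding); steam uses 96 of 96 (binding).
Slack constraints have shadow price 0 (complementary slackness).
The binding rows give the dual system: 6·y_cotton + 2·y_steam = 32 and 4·y_cotton + 3·y_steam = 23.
This yields shadow prices y_cotton = 5, y_steam = 1.
Shadow price of cotton = 5.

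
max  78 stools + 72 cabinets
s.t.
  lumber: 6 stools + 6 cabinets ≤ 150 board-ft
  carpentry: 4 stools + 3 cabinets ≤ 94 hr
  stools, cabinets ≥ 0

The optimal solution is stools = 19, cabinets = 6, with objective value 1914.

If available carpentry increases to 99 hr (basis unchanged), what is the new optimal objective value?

1944

Both lumber and carpentry are binding at x*.
From A_Bᵀ y = c: 6·y_lumber + 4·y_carpentry = 78; 6·y_lumber + 3·y_carpentry = 72.
→ y_lumber = 9 and y_carpentry = 6.
Δz = y_carpentry·Δb = 6 × (5) = 30, so new z* = 1914 + 30 = 1944.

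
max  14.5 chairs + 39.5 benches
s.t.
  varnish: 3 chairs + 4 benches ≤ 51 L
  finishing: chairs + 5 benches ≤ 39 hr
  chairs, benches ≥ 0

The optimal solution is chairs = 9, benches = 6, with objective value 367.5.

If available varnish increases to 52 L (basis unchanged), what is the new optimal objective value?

At the optimum: varnish uses 51 of 51 (binding); finishing uses 39 of 39 (binding).
From A_Bᵀ y = c: 3·y_varnish + 1·y_finishing = 14.5; 4·y_varnish + 5·y_finishing = 39.5.
→ y_varnish = 3 and y_finishing = 5.5.
Δz = y_varnish·Δb = 3 × (1) = 3, so new z* = 367.5 + 3 = 370.5.

370.5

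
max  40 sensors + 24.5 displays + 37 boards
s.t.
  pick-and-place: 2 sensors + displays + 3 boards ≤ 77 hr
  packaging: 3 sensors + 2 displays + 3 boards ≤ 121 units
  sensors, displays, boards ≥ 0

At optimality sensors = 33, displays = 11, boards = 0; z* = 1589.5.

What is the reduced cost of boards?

-9.5

Both pick-and-place and packaging are binding at x*.
From A_Bᵀ y = c: 2·y_pick-and-place + 3·y_packaging = 40; 1·y_pick-and-place + 2·y_packaging = 24.5.
Solving: y_pick-and-place = 6.5, y_packaging = 9.
Reduced cost of boards: c₃ − yᵀa₃ = 37 − (6.5·3 + 9·3) = 37 − 46.5 = -9.5.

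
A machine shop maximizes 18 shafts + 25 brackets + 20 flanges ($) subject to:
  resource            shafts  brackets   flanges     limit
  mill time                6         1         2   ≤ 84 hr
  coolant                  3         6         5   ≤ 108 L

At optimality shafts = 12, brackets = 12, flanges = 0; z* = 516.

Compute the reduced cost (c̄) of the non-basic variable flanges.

Both mill time and coolant are binding at x*.
Dual feasibility on the basic columns requires 6·y_mill time + 3·y_coolant = 18, 1·y_mill time + 6·y_coolant = 25.
→ y_mill time = 1 and y_coolant = 4.
Reduced cost of flanges: c₃ − yᵀa₃ = 20 − (1·2 + 4·5) = 20 − 22 = -2.

-2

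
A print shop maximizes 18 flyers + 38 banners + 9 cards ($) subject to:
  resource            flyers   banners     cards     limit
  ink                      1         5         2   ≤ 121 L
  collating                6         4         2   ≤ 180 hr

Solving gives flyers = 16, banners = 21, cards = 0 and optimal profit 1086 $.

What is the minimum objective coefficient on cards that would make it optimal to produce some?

At the optimum: ink uses 121 of 121 (binding); collating uses 180 of 180 (binding).
From A_Bᵀ y = c: 1·y_ink + 6·y_collating = 18; 5·y_ink + 4·y_collating = 38.
This yields shadow prices y_ink = 6, y_collating = 2.
cards enters the basis when its profit ≥ yᵀa₃ = 6·2 + 2·2 = 16.

16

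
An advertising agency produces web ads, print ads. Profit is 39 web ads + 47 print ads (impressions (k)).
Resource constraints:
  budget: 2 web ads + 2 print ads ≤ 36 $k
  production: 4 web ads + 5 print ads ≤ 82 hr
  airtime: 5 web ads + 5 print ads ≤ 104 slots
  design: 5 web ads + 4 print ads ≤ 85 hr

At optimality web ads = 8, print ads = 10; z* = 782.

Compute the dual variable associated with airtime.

0

At the optimum: budget uses 36 of 36 (binding); production uses 82 of 82 (binding); airtime uses 90 of 104 (slack = 14); design uses 80 of 85 (slack = 5).
By complementary slackness, y = 0 for the non-binding constraints.
Dual feasibility on the basic columns requires 2·y_budget + 4·y_production = 39, 2·y_budget + 5·y_production = 47.
This yields shadow prices y_budget = 3.5, y_production = 8.
Shadow price of airtime = 0.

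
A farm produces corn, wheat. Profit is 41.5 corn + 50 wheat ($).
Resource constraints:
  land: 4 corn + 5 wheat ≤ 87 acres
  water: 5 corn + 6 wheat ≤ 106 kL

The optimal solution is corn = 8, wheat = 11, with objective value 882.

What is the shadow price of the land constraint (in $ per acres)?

1

Check each constraint at x*: land 87/87 (tight); water 106/106 (tight).
From A_Bᵀ y = c: 4·y_land + 5·y_water = 41.5; 5·y_land + 6·y_water = 50.
Solving: y_land = 1, y_water = 7.5.
Shadow price of land = 1.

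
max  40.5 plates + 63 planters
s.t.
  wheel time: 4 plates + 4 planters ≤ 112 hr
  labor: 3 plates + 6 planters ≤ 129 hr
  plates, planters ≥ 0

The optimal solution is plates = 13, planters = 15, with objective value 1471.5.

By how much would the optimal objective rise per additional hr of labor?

Check each constraint at x*: wheel time 112/112 (tight); labor 129/129 (tight).
From A_Bᵀ y = c: 4·y_wheel time + 3·y_labor = 40.5; 4·y_wheel time + 6·y_labor = 63.
→ y_wheel time = 4.5 and y_labor = 7.5.
Shadow price of labor = 7.5.

7.5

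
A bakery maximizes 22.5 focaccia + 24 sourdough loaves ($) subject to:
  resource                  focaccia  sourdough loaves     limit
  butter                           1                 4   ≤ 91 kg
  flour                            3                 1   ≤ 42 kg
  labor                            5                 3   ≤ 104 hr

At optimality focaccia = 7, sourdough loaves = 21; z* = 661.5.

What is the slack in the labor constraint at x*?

6

labor used = 5·7 + 3·21 = 98; slack = 104 − 98 = 6.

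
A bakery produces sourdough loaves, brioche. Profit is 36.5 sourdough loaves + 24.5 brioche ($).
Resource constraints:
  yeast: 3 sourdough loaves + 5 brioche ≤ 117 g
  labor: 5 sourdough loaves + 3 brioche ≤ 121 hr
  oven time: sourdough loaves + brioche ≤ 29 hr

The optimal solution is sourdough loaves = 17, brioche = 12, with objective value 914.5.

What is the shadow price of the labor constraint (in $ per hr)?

6

Binding: labor and oven time. Non-binding: yeast (6 unused).
By complementary slackness, y = 0 for the non-binding constraint.
The binding rows give the dual system: 5·y_labor + 1·y_oven time = 36.5 and 3·y_labor + 1·y_oven time = 24.5.
→ y_labor = 6 and y_oven time = 6.5.
Shadow price of labor = 6.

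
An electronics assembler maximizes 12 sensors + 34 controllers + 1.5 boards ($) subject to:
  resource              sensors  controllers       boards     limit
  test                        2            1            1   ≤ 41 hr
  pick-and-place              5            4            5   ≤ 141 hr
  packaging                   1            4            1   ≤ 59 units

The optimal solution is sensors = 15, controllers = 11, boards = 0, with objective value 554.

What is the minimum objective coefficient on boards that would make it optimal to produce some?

At the optimum: test uses 41 of 41 (binding); pick-and-place uses 119 of 141 (slack = 22); packaging uses 59 of 59 (binding).
Since pick-and-place is not tight, its dual is 0.
The binding rows give the dual system: 2·y_test + 1·y_packaging = 12 and 1·y_test + 4·y_packaging = 34.
This yields shadow prices y_test = 2, y_packaging = 8.
boards enters the basis when its profit ≥ yᵀa₃ = 2·1 + 8·1 = 10.

10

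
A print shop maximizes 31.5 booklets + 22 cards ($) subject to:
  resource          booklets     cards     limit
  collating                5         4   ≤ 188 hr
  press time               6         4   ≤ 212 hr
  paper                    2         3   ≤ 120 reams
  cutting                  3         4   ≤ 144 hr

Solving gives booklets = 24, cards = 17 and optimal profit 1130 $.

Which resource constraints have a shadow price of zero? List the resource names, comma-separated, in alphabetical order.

collating: 188/188 (binding)
press time: 212/212 (binding)
paper: 99/120 (slack 21)
cutting: 140/144 (slack 4)
By complementary slackness, a constraint with positive slack has shadow price 0 → cutting, paper.

cutting, paper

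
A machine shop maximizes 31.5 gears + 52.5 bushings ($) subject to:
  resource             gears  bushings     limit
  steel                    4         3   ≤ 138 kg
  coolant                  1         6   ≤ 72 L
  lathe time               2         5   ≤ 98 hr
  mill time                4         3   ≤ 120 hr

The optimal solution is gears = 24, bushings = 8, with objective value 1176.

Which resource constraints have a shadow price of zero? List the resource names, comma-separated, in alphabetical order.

steel: 120/138 (slack 18)
coolant: 72/72 (binding)
lathe time: 88/98 (slack 10)
mill time: 120/120 (binding)
By complementary slackness, a constraint with positive slack has shadow price 0 → lathe time, steel.

lathe time, steel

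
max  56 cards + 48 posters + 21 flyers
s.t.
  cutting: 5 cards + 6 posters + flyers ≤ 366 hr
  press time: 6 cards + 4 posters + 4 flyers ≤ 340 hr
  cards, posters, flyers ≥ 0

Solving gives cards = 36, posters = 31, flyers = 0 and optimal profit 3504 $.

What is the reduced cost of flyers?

At the optimum: cutting uses 366 of 366 (binding); press time uses 340 of 340 (binding).
From A_Bᵀ y = c: 5·y_cutting + 6·y_press time = 56; 6·y_cutting + 4·y_press time = 48.
→ y_cutting = 4 and y_press time = 6.
Reduced cost of flyers: c₃ − yᵀa₃ = 21 − (4·1 + 6·4) = 21 − 28 = -7.

-7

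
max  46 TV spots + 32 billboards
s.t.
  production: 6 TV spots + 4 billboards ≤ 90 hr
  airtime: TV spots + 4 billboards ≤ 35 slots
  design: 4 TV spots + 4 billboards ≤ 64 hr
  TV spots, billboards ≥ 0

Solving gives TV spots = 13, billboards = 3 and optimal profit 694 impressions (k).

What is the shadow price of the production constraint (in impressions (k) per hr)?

7

Binding: production and design. Non-binding: airtime (10 unused).
Slack constraints have shadow price 0 (complementary slackness).
From A_Bᵀ y = c: 6·y_production + 4·y_design = 46; 4·y_production + 4·y_design = 32.
This yields shadow prices y_production = 7, y_design = 1.
Shadow price of production = 7.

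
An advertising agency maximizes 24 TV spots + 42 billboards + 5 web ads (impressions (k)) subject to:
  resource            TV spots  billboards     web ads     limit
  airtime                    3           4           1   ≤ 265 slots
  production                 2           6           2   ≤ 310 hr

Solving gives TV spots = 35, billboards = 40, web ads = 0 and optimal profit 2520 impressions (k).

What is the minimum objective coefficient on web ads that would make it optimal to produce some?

Both airtime and production are binding at x*.
The binding rows give the dual system: 3·y_airtime + 2·y_production = 24 and 4·y_airtime + 6·y_production = 42.
→ y_airtime = 6 and y_production = 3.
web ads enters the basis when its profit ≥ yᵀa₃ = 6·1 + 3·2 = 12.

12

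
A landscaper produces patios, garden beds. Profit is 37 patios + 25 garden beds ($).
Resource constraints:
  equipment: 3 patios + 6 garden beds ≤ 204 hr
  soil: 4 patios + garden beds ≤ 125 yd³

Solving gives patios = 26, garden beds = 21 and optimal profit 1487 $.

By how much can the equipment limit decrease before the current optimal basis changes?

110.25

Binding constraints: equipment, soil. The basis is B = [[3,6],[4,1]] with det -21.
Per unit decrease in equipment, x* moves by d = (0.0476, -0.1905).
The basis stays optimal until garden beds reaches 0; allowable decrease = 110.25 hr.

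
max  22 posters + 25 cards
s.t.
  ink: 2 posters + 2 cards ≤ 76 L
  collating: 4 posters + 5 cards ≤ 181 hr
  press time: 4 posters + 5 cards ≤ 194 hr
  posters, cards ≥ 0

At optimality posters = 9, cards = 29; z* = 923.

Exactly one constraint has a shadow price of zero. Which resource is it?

ink: 76/76 (binding)
collating: 181/181 (binding)
press time: 181/194 (slack 13)
By complementary slackness, a constraint with positive slack has shadow price 0 → press time.

press time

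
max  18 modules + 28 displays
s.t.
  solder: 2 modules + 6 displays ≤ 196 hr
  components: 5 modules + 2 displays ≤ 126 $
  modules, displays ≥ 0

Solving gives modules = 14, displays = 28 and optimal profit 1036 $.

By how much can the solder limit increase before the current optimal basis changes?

182

Binding constraints: solder, components. The basis is B = [[2,6],[5,2]] with det -26.
Per unit increase in solder, x* moves by d = (-0.0769, 0.1923).
The basis stays optimal until modules reaches 0; allowable increase = 182 hr.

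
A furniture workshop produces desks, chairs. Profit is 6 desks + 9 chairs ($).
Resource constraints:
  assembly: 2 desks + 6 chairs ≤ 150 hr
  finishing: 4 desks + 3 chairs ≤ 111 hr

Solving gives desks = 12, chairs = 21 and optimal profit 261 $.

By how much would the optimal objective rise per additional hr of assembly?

1

Both assembly and finishing are binding at x*.
The binding rows give the dual system: 2·y_assembly + 4·y_finishing = 6 and 6·y_assembly + 3·y_finishing = 9.
This yields shadow prices y_assembly = 1, y_finishing = 1.
Shadow price of assembly = 1.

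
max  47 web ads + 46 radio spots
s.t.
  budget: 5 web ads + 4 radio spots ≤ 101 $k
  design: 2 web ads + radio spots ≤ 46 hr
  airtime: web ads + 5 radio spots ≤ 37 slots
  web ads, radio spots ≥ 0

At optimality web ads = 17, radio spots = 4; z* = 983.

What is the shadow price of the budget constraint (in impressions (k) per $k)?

Check each constraint at x*: budget 101/101 (tight); design 38/46 (slack 8); airtime 37/37 (tight).
Since design is not tight, its dual is 0.
From A_Bᵀ y = c: 5·y_budget + 1·y_airtime = 47; 4·y_budget + 5·y_airtime = 46.
This yields shadow prices y_budget = 9, y_airtime = 2.
Shadow price of budget = 9.

9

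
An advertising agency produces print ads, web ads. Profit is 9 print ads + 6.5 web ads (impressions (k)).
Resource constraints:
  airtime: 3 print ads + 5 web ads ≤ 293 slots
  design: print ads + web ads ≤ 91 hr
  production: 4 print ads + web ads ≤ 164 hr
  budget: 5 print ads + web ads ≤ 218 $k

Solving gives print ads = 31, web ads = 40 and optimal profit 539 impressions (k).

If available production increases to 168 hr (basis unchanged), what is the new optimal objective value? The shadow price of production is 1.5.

545

Δb = 4, so new z* = 539 + (1.5)·(4) = 539 + 6 = 545.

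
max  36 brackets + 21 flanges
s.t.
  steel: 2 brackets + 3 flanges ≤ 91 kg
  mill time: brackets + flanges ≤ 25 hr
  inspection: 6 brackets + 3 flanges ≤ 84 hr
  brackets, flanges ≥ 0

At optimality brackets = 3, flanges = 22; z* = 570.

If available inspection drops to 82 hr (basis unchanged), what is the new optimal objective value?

Check each constraint at x*: steel 72/91 (slack 19); mill time 25/25 (tight); inspection 84/84 (tight).
By complementary slackness, y = 0 for the non-binding constraint.
The binding rows give the dual system: 1·y_mill time + 6·y_inspection = 36 and 1·y_mill time + 3·y_inspection = 21.
→ y_mill time = 6 and y_inspection = 5.
Δz = y_inspection·Δb = 5 × (-2) = -10, so new z* = 570 − 10 = 560.

560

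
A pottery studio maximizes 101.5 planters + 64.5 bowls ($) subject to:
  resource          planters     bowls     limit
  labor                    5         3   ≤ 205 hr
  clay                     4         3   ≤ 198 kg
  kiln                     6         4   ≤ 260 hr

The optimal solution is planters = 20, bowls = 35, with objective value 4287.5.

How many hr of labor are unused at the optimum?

labor used = 5·20 + 3·35 = 205; slack = 205 − 205 = 0.

0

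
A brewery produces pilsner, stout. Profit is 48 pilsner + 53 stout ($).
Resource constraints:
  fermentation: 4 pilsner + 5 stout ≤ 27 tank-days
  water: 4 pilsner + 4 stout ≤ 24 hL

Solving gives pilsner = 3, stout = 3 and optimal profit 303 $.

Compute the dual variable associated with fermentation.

5

At the optimum: fermentation uses 27 of 27 (binding); water uses 24 of 24 (binding).
From A_Bᵀ y = c: 4·y_fermentation + 4·y_water = 48; 5·y_fermentation + 4·y_water = 53.
Solving: y_fermentation = 5, y_water = 7.
Shadow price of fermentation = 5.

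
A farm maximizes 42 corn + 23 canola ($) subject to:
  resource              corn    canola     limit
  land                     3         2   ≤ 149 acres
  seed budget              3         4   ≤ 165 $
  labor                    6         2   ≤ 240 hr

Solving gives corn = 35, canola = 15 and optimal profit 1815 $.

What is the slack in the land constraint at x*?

land used = 3·35 + 2·15 = 135; slack = 149 − 135 = 14.

14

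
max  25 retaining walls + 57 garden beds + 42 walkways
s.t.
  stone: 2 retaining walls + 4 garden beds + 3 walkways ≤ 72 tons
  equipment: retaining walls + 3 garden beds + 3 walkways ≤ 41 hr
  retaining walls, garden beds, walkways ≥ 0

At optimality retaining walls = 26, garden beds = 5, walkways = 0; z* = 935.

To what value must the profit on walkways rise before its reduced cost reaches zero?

48

At the optimum: stone uses 72 of 72 (binding); equipment uses 41 of 41 (binding).
From A_Bᵀ y = c: 2·y_stone + 1·y_equipment = 25; 4·y_stone + 3·y_equipment = 57.
This yields shadow prices y_stone = 9, y_equipment = 7.
walkways enters the basis when its profit ≥ yᵀa₃ = 9·3 + 7·3 = 48.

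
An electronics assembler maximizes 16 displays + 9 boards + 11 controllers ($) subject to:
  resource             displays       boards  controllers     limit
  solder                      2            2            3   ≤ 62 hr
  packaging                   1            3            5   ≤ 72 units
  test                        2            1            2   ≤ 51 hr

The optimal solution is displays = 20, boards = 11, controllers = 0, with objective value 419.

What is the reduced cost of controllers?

Check each constraint at x*: solder 62/62 (tight); packaging 53/72 (slack 19); test 51/51 (tight).
Since packaging is not tight, its dual is 0.
The binding rows give the dual system: 2·y_solder + 2·y_test = 16 and 2·y_solder + 1·y_test = 9.
Solving: y_solder = 1, y_test = 7.
Reduced cost of controllers: c₃ − yᵀa₃ = 11 − (1·3 + 7·2) = 11 − 17 = -6.

-6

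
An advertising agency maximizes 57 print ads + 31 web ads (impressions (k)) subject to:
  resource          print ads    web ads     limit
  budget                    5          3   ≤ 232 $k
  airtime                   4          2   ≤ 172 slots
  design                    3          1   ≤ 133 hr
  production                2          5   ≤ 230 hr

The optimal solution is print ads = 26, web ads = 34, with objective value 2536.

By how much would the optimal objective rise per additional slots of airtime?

8

Check each constraint at x*: budget 232/232 (tight); airtime 172/172 (tight); design 112/133 (slack 21); production 222/230 (slack 8).
By complementary slackness, y = 0 for the non-binding constraints.
From A_Bᵀ y = c: 5·y_budget + 4·y_airtime = 57; 3·y_budget + 2·y_airtime = 31.
Solving: y_budget = 5, y_airtime = 8.
Shadow price of airtime = 8.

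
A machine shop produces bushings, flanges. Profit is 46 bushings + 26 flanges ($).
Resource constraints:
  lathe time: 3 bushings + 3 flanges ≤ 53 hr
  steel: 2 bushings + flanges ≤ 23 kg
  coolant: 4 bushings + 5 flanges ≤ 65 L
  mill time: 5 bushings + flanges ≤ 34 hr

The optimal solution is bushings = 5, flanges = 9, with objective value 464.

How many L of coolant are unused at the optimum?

coolant used = 4·5 + 5·9 = 65; slack = 65 − 65 = 0.

0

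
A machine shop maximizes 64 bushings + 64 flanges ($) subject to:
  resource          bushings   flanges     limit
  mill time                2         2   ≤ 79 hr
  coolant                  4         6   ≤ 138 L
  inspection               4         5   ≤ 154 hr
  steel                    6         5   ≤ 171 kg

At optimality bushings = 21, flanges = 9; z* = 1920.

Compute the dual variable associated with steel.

Check each constraint at x*: mill time 60/79 (slack 19); coolant 138/138 (tight); inspection 129/154 (slack 25); steel 171/171 (tight).
Slack constraints have shadow price 0 (complementary slackness).
The binding rows give the dual system: 4·y_coolant + 6·y_steel = 64 and 6·y_coolant + 5·y_steel = 64.
Solving: y_coolant = 4, y_steel = 8.
Shadow price of steel = 8.

8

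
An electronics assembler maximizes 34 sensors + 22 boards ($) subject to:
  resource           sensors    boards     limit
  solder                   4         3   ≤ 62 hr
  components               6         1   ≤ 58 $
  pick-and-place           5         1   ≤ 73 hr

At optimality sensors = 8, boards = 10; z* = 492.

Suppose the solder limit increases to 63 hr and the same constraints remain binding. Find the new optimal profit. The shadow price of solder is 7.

499

Δb = 1, so new z* = 492 + (7)·(1) = 492 + 7 = 499.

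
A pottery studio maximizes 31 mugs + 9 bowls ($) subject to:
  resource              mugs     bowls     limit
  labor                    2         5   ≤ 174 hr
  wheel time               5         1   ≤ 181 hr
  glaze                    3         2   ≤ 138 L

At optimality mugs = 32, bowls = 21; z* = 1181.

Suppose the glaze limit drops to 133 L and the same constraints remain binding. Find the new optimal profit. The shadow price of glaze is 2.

Δb = -5, so new z* = 1181 + (2)·(-5) = 1181 − 10 = 1171.

1171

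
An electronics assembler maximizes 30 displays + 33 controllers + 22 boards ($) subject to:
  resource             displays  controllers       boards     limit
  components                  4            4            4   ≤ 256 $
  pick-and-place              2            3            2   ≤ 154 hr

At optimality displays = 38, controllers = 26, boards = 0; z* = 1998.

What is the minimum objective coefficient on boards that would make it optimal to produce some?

30

Check each constraint at x*: components 256/256 (tight); pick-and-place 154/154 (tight).
Dual feasibility on the basic columns requires 4·y_components + 2·y_pick-and-place = 30, 4·y_components + 3·y_pick-and-place = 33.
→ y_components = 6 and y_pick-and-place = 3.
boards enters the basis when its profit ≥ yᵀa₃ = 6·4 + 3·2 = 30.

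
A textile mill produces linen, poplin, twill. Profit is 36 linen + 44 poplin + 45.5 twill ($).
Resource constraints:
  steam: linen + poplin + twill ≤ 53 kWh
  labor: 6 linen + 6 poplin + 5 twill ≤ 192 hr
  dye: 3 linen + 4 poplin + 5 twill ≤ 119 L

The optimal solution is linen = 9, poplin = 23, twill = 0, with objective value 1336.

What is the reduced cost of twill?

-4.5

At the optimum: steam uses 32 of 53 (slack = 21); labor uses 192 of 192 (binding); dye uses 119 of 119 (binding).
Slack constraints have shadow price 0 (complementary slackness).
Dual feasibility on the basic columns requires 6·y_labor + 3·y_dye = 36, 6·y_labor + 4·y_dye = 44.
→ y_labor = 2 and y_dye = 8.
Reduced cost of twill: c₃ − yᵀa₃ = 45.5 − (2·5 + 8·5) = 45.5 − 50 = -4.5.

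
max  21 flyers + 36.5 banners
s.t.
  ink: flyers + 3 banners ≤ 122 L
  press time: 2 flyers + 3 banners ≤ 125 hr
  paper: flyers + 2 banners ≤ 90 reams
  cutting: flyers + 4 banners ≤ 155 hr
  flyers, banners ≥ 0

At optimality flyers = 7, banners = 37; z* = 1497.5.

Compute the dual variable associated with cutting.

At the optimum: ink uses 118 of 122 (slack = 4); press time uses 125 of 125 (binding); paper uses 81 of 90 (slack = 9); cutting uses 155 of 155 (binding).
Slack constraints have shadow price 0 (complementary slackness).
From A_Bᵀ y = c: 2·y_press time + 1·y_cutting = 21; 3·y_press time + 4·y_cutting = 36.5.
This yields shadow prices y_press time = 9.5, y_cutting = 2.
Shadow price of cutting = 2.

2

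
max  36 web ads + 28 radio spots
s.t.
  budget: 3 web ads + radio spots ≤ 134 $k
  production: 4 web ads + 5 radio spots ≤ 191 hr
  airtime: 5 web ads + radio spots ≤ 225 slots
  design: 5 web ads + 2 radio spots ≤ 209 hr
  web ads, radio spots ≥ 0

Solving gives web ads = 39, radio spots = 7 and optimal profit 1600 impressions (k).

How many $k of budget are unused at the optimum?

budget used = 3·39 + 1·7 = 124; slack = 134 − 124 = 10.

10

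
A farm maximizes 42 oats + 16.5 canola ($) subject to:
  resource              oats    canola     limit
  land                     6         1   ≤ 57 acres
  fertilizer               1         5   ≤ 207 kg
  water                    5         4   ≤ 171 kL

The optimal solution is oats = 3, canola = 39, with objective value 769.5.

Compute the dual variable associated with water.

Binding: land and water. Non-binding: fertilizer (9 unused).
Since fertilizer is not tight, its dual is 0.
From A_Bᵀ y = c: 6·y_land + 5·y_water = 42; 1·y_land + 4·y_water = 16.5.
This yields shadow prices y_land = 4.5, y_water = 3.
Shadow price of water = 3.

3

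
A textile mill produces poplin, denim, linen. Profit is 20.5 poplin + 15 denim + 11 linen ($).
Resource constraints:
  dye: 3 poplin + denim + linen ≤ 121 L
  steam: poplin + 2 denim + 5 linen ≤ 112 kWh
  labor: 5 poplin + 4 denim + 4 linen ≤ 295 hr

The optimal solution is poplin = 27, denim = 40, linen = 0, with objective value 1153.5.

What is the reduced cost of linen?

Check each constraint at x*: dye 121/121 (tight); steam 107/112 (slack 5); labor 295/295 (tight).
Since steam is not tight, its dual is 0.
The binding rows give the dual system: 3·y_dye + 5·y_labor = 20.5 and 1·y_dye + 4·y_labor = 15.
This yields shadow prices y_dye = 1, y_labor = 3.5.
Reduced cost of linen: c₃ − yᵀa₃ = 11 − (1·1 + 3.5·4) = 11 − 15 = -4.

-4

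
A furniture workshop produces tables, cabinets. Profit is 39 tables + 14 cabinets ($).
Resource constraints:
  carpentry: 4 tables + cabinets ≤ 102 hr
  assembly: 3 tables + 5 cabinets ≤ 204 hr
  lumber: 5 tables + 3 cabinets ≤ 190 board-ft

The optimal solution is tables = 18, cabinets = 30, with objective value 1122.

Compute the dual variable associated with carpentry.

Check each constraint at x*: carpentry 102/102 (tight); assembly 204/204 (tight); lumber 180/190 (slack 10).
Since lumber is not tight, its dual is 0.
Dual feasibility on the basic columns requires 4·y_carpentry + 3·y_assembly = 39, 1·y_carpentry + 5·y_assembly = 14.
→ y_carpentry = 9 and y_assembly = 1.
Shadow price of carpentry = 9.

9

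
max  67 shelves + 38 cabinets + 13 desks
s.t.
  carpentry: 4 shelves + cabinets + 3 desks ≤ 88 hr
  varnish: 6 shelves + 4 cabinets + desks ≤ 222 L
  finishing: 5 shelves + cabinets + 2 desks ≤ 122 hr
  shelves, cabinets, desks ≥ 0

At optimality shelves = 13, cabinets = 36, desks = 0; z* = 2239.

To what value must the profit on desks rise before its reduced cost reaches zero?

20.5

Binding: carpentry and varnish. Non-binding: finishing (21 unused).
Since finishing is not tight, its dual is 0.
Dual feasibility on the basic columns requires 4·y_carpentry + 6·y_varnish = 67, 1·y_carpentry + 4·y_varnish = 38.
Solving: y_carpentry = 4, y_varnish = 8.5.
desks enters the basis when its profit ≥ yᵀa₃ = 4·3 + 8.5·1 = 20.5.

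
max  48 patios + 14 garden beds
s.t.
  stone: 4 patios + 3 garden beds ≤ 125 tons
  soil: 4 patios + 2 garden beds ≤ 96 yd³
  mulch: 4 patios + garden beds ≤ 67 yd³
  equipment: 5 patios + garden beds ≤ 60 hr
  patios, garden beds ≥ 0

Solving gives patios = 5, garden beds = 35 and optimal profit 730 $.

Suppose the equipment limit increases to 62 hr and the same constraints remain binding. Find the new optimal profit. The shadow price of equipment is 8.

Δb = 2, so new z* = 730 + (8)·(2) = 730 + 16 = 746.

746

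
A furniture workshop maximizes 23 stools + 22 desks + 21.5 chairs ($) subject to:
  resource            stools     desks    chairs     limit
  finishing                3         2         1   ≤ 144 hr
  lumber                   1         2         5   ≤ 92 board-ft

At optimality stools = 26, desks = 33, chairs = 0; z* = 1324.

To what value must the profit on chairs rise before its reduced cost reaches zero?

Check each constraint at x*: finishing 144/144 (tight); lumber 92/92 (tight).
The binding rows give the dual system: 3·y_finishing + 1·y_lumber = 23 and 2·y_finishing + 2·y_lumber = 22.
Solving: y_finishing = 6, y_lumber = 5.
chairs enters the basis when its profit ≥ yᵀa₃ = 6·1 + 5·5 = 31.

31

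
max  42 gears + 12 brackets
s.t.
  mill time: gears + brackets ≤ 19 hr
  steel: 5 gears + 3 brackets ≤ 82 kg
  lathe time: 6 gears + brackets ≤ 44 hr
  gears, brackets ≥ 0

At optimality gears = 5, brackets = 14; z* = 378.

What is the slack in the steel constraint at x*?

steel used = 5·5 + 3·14 = 67; slack = 82 − 67 = 15.

15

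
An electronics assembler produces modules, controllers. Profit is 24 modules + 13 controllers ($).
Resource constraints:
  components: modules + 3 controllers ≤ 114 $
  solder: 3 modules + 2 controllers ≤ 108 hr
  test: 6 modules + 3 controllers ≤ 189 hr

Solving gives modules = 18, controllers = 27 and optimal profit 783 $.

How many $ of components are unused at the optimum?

15

components used = 1·18 + 3·27 = 99; slack = 114 − 99 = 15.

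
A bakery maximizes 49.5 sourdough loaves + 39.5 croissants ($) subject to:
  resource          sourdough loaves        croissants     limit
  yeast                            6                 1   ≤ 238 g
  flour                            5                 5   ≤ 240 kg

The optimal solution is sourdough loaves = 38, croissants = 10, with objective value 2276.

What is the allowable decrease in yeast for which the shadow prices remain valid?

190

Binding constraints: yeast, flour. The basis is B = [[6,1],[5,5]] with det 25.
Per unit decrease in yeast, x* moves by d = (-0.2, 0.2).
The basis stays optimal until sourdough loaves reaches 0; allowable decrease = 190 g.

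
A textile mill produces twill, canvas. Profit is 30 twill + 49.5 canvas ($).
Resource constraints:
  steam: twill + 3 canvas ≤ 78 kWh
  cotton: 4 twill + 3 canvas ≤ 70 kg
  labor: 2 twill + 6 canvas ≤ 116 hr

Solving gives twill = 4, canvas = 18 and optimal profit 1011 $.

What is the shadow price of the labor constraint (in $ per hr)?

6

Binding: cotton and labor. Non-binding: steam (20 unused).
Since steam is not tight, its dual is 0.
The binding rows give the dual system: 4·y_cotton + 2·y_labor = 30 and 3·y_cotton + 6·y_labor = 49.5.
This yields shadow prices y_cotton = 4.5, y_labor = 6.
Shadow price of labor = 6.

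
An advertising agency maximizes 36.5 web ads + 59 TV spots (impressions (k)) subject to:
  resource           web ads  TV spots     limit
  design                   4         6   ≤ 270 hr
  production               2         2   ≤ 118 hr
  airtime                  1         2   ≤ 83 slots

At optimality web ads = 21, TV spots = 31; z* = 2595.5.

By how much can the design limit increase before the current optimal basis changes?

Binding constraints: design, airtime. The basis is B = [[4,6],[1,2]] with det 2.
Per unit increase in design, x* moves by d = (1, -0.5).
The basis stays optimal until production becomes binding; allowable increase = 14 hr.

14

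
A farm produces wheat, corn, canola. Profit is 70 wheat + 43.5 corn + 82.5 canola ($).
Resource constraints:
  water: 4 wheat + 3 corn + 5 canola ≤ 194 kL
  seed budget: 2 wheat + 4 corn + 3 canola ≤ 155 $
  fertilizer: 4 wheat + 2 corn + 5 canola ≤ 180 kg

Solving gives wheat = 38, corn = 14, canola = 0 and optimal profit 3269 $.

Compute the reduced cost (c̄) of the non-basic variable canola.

Binding: water and fertilizer. Non-binding: seed budget (23 unused).
By complementary slackness, y = 0 for the non-binding constraint.
From A_Bᵀ y = c: 4·y_water + 4·y_fertilizer = 70; 3·y_water + 2·y_fertilizer = 43.5.
This yields shadow prices y_water = 8.5, y_fertilizer = 9.
Reduced cost of canola: c₃ − yᵀa₃ = 82.5 − (8.5·5 + 9·5) = 82.5 − 87.5 = -5.

-5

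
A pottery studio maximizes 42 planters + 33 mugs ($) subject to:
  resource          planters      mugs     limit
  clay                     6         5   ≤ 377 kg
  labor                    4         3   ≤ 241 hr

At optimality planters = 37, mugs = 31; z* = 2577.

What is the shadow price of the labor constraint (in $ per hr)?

Both clay and labor are binding at x*.
The binding rows give the dual system: 6·y_clay + 4·y_labor = 42 and 5·y_clay + 3·y_labor = 33.
This yields shadow prices y_clay = 3, y_labor = 6.
Shadow price of labor = 6.

6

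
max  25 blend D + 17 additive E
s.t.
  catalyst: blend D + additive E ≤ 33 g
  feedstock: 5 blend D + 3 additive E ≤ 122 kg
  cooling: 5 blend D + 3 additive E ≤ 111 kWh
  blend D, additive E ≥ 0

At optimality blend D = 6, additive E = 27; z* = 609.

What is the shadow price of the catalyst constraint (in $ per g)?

5

At the optimum: catalyst uses 33 of 33 (binding); feedstock uses 111 of 122 (slack = 11); cooling uses 111 of 111 (binding).
Since feedstock is not tight, its dual is 0.
From A_Bᵀ y = c: 1·y_catalyst + 5·y_cooling = 25; 1·y_catalyst + 3·y_cooling = 17.
Solving: y_catalyst = 5, y_cooling = 4.
Shadow price of catalyst = 5.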